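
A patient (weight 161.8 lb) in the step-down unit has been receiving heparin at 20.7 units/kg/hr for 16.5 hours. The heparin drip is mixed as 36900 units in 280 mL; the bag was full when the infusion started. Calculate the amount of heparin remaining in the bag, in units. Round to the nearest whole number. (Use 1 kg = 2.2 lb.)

Weight = 161.8 lb ÷ 2.2 lb/kg = 73.54545 kg
Dose = 20.7 units/kg/hr × 73.54545 kg = 1522.391 units/hr
Concentration = 36900 units ÷ 280 mL = 131.7857 units/mL
Rate = 1522.391 units/hr ÷ 131.7857 units/mL = 11.55202 mL/hr
Volume infused = 11.55202 mL/hr × 16.5 hr = 190.6083 mL
Volume remaining = 280 − 190.6083 = 89.39171 mL
Drug remaining = 89.39171 mL × 131.7857 units/mL = 11780.55 units

11781 units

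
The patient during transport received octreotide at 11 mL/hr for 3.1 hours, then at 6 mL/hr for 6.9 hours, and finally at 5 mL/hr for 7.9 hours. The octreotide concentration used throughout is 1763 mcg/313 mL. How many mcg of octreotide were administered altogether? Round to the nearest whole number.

Concentration = 1763 mcg ÷ 313 mL = 5.632588 mcg/mL
Stage 1: 11 mL/hr × 3.1 hr = 34.1 mL → 34.1 mL × 5.632588 mcg/mL = 192.0712 mcg
Stage 2: 6 mL/hr × 6.9 hr = 41.4 mL → 41.4 mL × 5.632588 mcg/mL = 233.1891 mcg
Stage 3: 5 mL/hr × 7.9 hr = 39.5 mL → 39.5 mL × 5.632588 mcg/mL = 222.4872 mcg
Total = 192.0712 + 233.1891 + 222.4872 = 647.7476 mcg

648 mcg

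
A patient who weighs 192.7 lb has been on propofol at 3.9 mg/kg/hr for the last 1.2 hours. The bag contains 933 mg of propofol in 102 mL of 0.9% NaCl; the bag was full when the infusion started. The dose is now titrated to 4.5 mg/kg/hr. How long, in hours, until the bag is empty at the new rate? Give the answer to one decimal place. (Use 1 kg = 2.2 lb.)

1.3 hours

Initial rate:
Weight = 192.7 lb ÷ 2.2 lb/kg = 87.59091 kg
Dose = 3.9 mg/kg/hr × 87.59091 kg = 341.6045 mg/hr
Concentration = 933 mg ÷ 102 mL = 9.147059 mg/mL
Rate = 341.6045 mg/hr ÷ 9.147059 mg/mL = 37.34583 mL/hr
Volume infused so far = 37.34583 mL/hr × 1.2 hr = 44.815 mL
Volume remaining = 102 − 44.815 = 57.185 mL
New rate:
Dose = 4.5 mg/kg/hr × 87.59091 kg = 394.1591 mg/hr
Rate = 394.1591 mg/hr ÷ 9.147059 mg/mL = 43.09135 mL/hr
Time remaining = 57.185 mL ÷ 43.09135 mL/hr = 1.327065 hr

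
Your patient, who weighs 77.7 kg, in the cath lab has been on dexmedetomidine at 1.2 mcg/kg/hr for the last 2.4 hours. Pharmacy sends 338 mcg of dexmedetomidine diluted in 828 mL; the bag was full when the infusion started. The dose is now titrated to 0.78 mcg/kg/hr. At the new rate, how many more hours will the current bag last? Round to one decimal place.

1.9 hours

Initial rate:
Dose = 1.2 mcg/kg/hr × 77.7 kg = 93.24 mcg/hr
Concentration = 338 mcg ÷ 828 mL = 0.4082126 mcg/mL
Rate = 93.24 mcg/hr ÷ 0.4082126 mcg/mL = 228.4104 mL/hr
Volume infused so far = 228.4104 mL/hr × 2.4 hr = 548.185 mL
Volume remaining = 828 − 548.185 = 279.815 mL
New rate:
Dose = 0.78 mcg/kg/hr × 77.7 kg = 60.606 mcg/hr
Rate = 60.606 mcg/hr ÷ 0.4082126 mcg/mL = 148.4668 mL/hr
Time remaining = 279.815 mL ÷ 148.4668 mL/hr = 1.884698 hr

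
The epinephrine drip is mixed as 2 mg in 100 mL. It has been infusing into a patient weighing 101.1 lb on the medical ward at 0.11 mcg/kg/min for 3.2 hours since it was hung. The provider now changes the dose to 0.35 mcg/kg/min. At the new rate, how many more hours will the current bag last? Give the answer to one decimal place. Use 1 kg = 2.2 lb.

Initial rate:
Weight = 101.1 lb ÷ 2.2 lb/kg = 45.95455 kg
Dose = 0.11 mcg/kg/min × 45.95455 kg = 5.055 mcg/min
5.055 mcg/min × 60 min/hr = 303.3 mcg/hr
Concentration = 2 mg ÷ 100 mL = 0.02 mg/mL = 20 mcg/mL
Rate = 303.3 mcg/hr ÷ 20 mcg/mL = 15.165 mL/hr
Volume infused so far = 15.165 mL/hr × 3.2 hr = 48.528 mL
Volume remaining = 100 − 48.528 = 51.472 mL
New rate:
Dose = 0.35 mcg/kg/min × 45.95455 kg = 16.08409 mcg/min
16.08409 mcg/min × 60 min/hr = 965.0455 mcg/hr
Rate = 965.0455 mcg/hr ÷ 20 mcg/mL = 48.25227 mL/hr
Time remaining = 51.472 mL ÷ 48.25227 mL/hr = 1.066727 hr

1.1 hours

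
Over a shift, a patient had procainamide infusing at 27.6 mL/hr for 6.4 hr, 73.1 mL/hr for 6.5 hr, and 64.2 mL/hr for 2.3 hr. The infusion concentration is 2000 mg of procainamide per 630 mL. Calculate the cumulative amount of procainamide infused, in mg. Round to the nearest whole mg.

2538 mg

Concentration = 2000 mg ÷ 630 mL = 3.174603 mg/mL
Stage 1: 27.6 mL/hr × 6.4 hr = 176.64 mL → 176.64 mL × 3.174603 mg/mL = 560.7619 mg
Stage 2: 73.1 mL/hr × 6.5 hr = 475.15 mL → 475.15 mL × 3.174603 mg/mL = 1508.413 mg
Stage 3: 64.2 mL/hr × 2.3 hr = 147.66 mL → 147.66 mL × 3.174603 mg/mL = 468.7619 mg
Total = 560.7619 + 1508.413 + 468.7619 = 2537.937 mg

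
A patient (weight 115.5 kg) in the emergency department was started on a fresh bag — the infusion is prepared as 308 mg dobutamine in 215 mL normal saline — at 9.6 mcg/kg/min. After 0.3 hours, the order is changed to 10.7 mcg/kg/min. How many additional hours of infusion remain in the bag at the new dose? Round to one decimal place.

3.9 hours

Initial rate:
Dose = 9.6 mcg/kg/min × 115.5 kg = 1108.8 mcg/min
1108.8 mcg/min × 60 min/hr = 66528 mcg/hr
Concentration = 308 mg ÷ 215 mL = 1.432558 mg/mL = 1432.558 mcg/mL
Rate = 66528 mcg/hr ÷ 1432.558 mcg/mL = 46.44 mL/hr
Volume infused so far = 46.44 mL/hr × 0.3 hr = 13.932 mL
Volume remaining = 215 − 13.932 = 201.068 mL
New rate:
Dose = 10.7 mcg/kg/min × 115.5 kg = 1235.85 mcg/min
1235.85 mcg/min × 60 min/hr = 74151 mcg/hr
Rate = 74151 mcg/hr ÷ 1432.558 mcg/mL = 51.76125 mL/hr
Time remaining = 201.068 mL ÷ 51.76125 mL/hr = 3.884528 hr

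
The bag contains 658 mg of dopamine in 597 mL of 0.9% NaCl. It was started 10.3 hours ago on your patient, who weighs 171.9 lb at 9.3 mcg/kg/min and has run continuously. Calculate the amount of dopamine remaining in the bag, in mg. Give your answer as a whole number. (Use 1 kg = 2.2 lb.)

Weight = 171.9 lb ÷ 2.2 lb/kg = 78.13636 kg
Dose = 9.3 mcg/kg/min × 78.13636 kg = 726.6682 mcg/min
726.6682 mcg/min × 60 min/hr = 43600.09 mcg/hr
Concentration = 658 mg ÷ 597 mL = 1.102178 mg/mL = 1102.178 mcg/mL
Rate = 43600.09 mcg/hr ÷ 1102.178 mcg/mL = 39.55814 mL/hr
Volume infused = 39.55814 mL/hr × 10.3 hr = 407.4488 mL
Volume remaining = 597 − 407.4488 = 189.5512 mL
Drug remaining = 189.5512 mL × 1102.178 mcg/mL = 208919.1 mcg = 208.9191 mg

209 mg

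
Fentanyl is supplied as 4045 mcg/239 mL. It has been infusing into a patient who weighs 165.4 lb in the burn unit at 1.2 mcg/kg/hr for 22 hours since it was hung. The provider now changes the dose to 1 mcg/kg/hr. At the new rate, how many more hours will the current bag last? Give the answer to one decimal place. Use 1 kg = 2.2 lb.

27.4 hours

Initial rate:
Weight = 165.4 lb ÷ 2.2 lb/kg = 75.18182 kg
Dose = 1.2 mcg/kg/hr × 75.18182 kg = 90.21818 mcg/hr
Concentration = 4045 mcg ÷ 239 mL = 16.92469 mcg/mL
Rate = 90.21818 mcg/hr ÷ 16.92469 mcg/mL = 5.330567 mL/hr
Volume infused so far = 5.330567 mL/hr × 22 hr = 117.2725 mL
Volume remaining = 239 − 117.2725 = 121.7275 mL
New rate:
Dose = 1 mcg/kg/hr × 75.18182 kg = 75.18182 mcg/hr
Rate = 75.18182 mcg/hr ÷ 16.92469 mcg/mL = 4.44214 mL/hr
Time remaining = 121.7275 mL ÷ 4.44214 mL/hr = 27.4029 hr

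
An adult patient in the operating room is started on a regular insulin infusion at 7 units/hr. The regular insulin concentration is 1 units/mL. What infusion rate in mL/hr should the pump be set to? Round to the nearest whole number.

7 mL/hr

Rate = 7 units/hr ÷ 1 units/mL = 7 mL/hr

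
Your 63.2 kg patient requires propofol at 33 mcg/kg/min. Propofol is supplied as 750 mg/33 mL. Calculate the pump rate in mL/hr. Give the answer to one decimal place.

Dose = 33 mcg/kg/min × 63.2 kg = 2085.6 mcg/min
2085.6 mcg/min × 60 min/hr = 125136 mcg/hr
Concentration = 750 mg ÷ 33 mL = 22.72727 mg/mL = 22727.27 mcg/mL
Rate = 125136 mcg/hr ÷ 22727.27 mcg/mL = 5.505984 mL/hr

5.5 mL/hr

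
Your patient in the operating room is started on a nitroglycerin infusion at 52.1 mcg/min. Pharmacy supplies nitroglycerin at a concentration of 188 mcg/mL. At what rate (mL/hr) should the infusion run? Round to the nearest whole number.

52.1 mcg/min × 60 min/hr = 3126 mcg/hr
Rate = 3126 mcg/hr ÷ 188 mcg/mL = 16.62766 mL/hr

17 mL/hr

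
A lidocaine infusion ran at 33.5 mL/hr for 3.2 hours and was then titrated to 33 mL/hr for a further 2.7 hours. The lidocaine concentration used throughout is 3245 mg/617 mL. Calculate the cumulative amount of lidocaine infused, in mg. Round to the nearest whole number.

1032 mg

Concentration = 3245 mg ÷ 617 mL = 5.259319 mg/mL
Stage 1: 33.5 mL/hr × 3.2 hr = 107.2 mL → 107.2 mL × 5.259319 mg/mL = 563.799 mg
Stage 2: 33 mL/hr × 2.7 hr = 89.1 mL → 89.1 mL × 5.259319 mg/mL = 468.6053 mg
Total = 563.799 + 468.6053 = 1032.404 mg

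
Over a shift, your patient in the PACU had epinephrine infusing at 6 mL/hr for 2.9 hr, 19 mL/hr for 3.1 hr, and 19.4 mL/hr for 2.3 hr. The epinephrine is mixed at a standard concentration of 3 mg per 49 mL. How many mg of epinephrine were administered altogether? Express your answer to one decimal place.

Concentration = 3 mg ÷ 49 mL = 0.06122449 mg/mL
Stage 1: 6 mL/hr × 2.9 hr = 17.4 mL → 17.4 mL × 0.06122449 mg/mL = 1.065306 mg
Stage 2: 19 mL/hr × 3.1 hr = 58.9 mL → 58.9 mL × 0.06122449 mg/mL = 3.606122 mg
Stage 3: 19.4 mL/hr × 2.3 hr = 44.62 mL → 44.62 mL × 0.06122449 mg/mL = 2.731837 mg
Total = 1.065306 + 3.606122 + 2.731837 = 7.403265 mg

7.4 mg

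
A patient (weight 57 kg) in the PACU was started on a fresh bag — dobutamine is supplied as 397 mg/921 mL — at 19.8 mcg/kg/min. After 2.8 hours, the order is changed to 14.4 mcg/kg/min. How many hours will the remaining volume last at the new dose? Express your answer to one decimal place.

4.2 hours

Initial rate:
Dose = 19.8 mcg/kg/min × 57 kg = 1128.6 mcg/min
1128.6 mcg/min × 60 min/hr = 67716 mcg/hr
Concentration = 397 mg ÷ 921 mL = 0.4310532 mg/mL = 431.0532 mcg/mL
Rate = 67716 mcg/hr ÷ 431.0532 mcg/mL = 157.0943 mL/hr
Volume infused so far = 157.0943 mL/hr × 2.8 hr = 439.864 mL
Volume remaining = 921 − 439.864 = 481.136 mL
New rate:
Dose = 14.4 mcg/kg/min × 57 kg = 820.8 mcg/min
820.8 mcg/min × 60 min/hr = 49248 mcg/hr
Rate = 49248 mcg/hr ÷ 431.0532 mcg/mL = 114.2504 mL/hr
Time remaining = 481.136 mL ÷ 114.2504 mL/hr = 4.211241 hr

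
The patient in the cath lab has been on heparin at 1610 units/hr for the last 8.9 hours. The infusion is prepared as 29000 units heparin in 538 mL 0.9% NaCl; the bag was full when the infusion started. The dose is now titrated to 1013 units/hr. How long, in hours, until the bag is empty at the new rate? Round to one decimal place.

14.5 hours

Initial rate:
Concentration = 29000 units ÷ 538 mL = 53.90335 units/mL
Rate = 1610 units/hr ÷ 53.90335 units/mL = 29.86828 mL/hr
Volume infused so far = 29.86828 mL/hr × 8.9 hr = 265.8277 mL
Volume remaining = 538 − 265.8277 = 272.1723 mL
New rate:
Rate = 1013 units/hr ÷ 53.90335 units/mL = 18.7929 mL/hr
Time remaining = 272.1723 mL ÷ 18.7929 mL/hr = 14.48272 hr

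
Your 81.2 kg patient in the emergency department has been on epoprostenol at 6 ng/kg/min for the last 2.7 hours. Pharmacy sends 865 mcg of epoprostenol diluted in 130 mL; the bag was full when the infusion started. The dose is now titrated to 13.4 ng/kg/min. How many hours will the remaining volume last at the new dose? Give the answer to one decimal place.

12.0 hours

Initial rate:
Dose = 6 ng/kg/min × 81.2 kg = 487.2 ng/min
487.2 ng/min × 60 min/hr = 29232 ng/hr
Concentration = 865 mcg ÷ 130 mL = 6.653846 mcg/mL = 6653.846 ng/mL
Rate = 29232 ng/hr ÷ 6653.846 ng/mL = 4.393249 mL/hr
Volume infused so far = 4.393249 mL/hr × 2.7 hr = 11.86177 mL
Volume remaining = 130 − 11.86177 = 118.1382 mL
New rate:
Dose = 13.4 ng/kg/min × 81.2 kg = 1088.08 ng/min
1088.08 ng/min × 60 min/hr = 65284.8 ng/hr
Rate = 65284.8 ng/hr ÷ 6653.846 ng/mL = 9.811588 mL/hr
Time remaining = 118.1382 mL ÷ 9.811588 mL/hr = 12.04068 hr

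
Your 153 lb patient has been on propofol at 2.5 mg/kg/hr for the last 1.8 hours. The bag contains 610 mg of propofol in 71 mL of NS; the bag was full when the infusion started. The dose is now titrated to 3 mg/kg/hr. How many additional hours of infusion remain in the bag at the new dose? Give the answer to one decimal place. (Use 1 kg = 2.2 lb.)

Initial rate:
Weight = 153 lb ÷ 2.2 lb/kg = 69.54545 kg
Dose = 2.5 mg/kg/hr × 69.54545 kg = 173.8636 mg/hr
Concentration = 610 mg ÷ 71 mL = 8.591549 mg/mL
Rate = 173.8636 mg/hr ÷ 8.591549 mg/mL = 20.23659 mL/hr
Volume infused so far = 20.23659 mL/hr × 1.8 hr = 36.42586 mL
Volume remaining = 71 − 36.42586 = 34.57414 mL
New rate:
Dose = 3 mg/kg/hr × 69.54545 kg = 208.6364 mg/hr
Rate = 208.6364 mg/hr ÷ 8.591549 mg/mL = 24.2839 mL/hr
Time remaining = 34.57414 mL ÷ 24.2839 mL/hr = 1.423747 hr

1.4 hours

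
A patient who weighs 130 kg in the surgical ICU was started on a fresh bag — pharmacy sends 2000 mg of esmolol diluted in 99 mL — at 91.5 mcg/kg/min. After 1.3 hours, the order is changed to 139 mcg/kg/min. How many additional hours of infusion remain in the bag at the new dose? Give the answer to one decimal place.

1.0 hours

Initial rate:
Dose = 91.5 mcg/kg/min × 130 kg = 11895 mcg/min
11895 mcg/min × 60 min/hr = 713700 mcg/hr
Concentration = 2000 mg ÷ 99 mL = 20.20202 mg/mL = 20202.02 mcg/mL
Rate = 713700 mcg/hr ÷ 20202.02 mcg/mL = 35.32815 mL/hr
Volume infused so far = 35.32815 mL/hr × 1.3 hr = 45.9266 mL
Volume remaining = 99 − 45.9266 = 53.0734 mL
New rate:
Dose = 139 mcg/kg/min × 130 kg = 18070 mcg/min
18070 mcg/min × 60 min/hr = 1084200 mcg/hr
Rate = 1084200 mcg/hr ÷ 20202.02 mcg/mL = 53.6679 mL/hr
Time remaining = 53.0734 mL ÷ 53.6679 mL/hr = 0.9889227 hr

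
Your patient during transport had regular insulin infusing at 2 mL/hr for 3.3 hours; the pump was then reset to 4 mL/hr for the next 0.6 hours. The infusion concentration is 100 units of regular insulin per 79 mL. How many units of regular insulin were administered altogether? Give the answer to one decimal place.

Concentration = 100 units ÷ 79 mL = 1.265823 units/mL
Stage 1: 2 mL/hr × 3.3 hr = 6.6 mL → 6.6 mL × 1.265823 units/mL = 8.35443 units
Stage 2: 4 mL/hr × 0.6 hr = 2.4 mL → 2.4 mL × 1.265823 units/mL = 3.037975 units
Total = 8.35443 + 3.037975 = 11.39241 units

11.4 units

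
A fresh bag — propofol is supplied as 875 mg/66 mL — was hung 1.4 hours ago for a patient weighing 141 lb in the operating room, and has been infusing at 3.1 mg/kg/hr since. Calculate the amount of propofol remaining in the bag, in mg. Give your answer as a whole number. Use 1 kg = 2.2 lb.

Weight = 141 lb ÷ 2.2 lb/kg = 64.09091 kg
Dose = 3.1 mg/kg/hr × 64.09091 kg = 198.6818 mg/hr
Concentration = 875 mg ÷ 66 mL = 13.25758 mg/mL
Rate = 198.6818 mg/hr ÷ 13.25758 mg/mL = 14.98629 mL/hr
Volume infused = 14.98629 mL/hr × 1.4 hr = 20.9808 mL
Volume remaining = 66 − 20.9808 = 45.0192 mL
Drug remaining = 45.0192 mL × 13.25758 mg/mL = 596.8455 mg

597 mg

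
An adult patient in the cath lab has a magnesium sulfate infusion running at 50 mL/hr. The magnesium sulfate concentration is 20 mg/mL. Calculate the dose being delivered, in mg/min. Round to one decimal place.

Drug rate = 50 mL/hr × 20 mg/mL = 1000 mg/hr
1000 mg/hr ÷ 60 min/hr = 16.66667 mg/min

16.7 mg/min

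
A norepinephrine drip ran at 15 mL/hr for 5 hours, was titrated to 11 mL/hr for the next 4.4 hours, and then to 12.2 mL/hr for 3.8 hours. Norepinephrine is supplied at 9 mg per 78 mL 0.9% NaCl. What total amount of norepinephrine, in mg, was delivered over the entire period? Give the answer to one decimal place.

19.6 mg

Concentration = 9 mg ÷ 78 mL = 0.1153846 mg/mL
Stage 1: 15 mL/hr × 5 hr = 75 mL → 75 mL × 0.1153846 mg/mL = 8.653846 mg
Stage 2: 11 mL/hr × 4.4 hr = 48.4 mL → 48.4 mL × 0.1153846 mg/mL = 5.584615 mg
Stage 3: 12.2 mL/hr × 3.8 hr = 46.36 mL → 46.36 mL × 0.1153846 mg/mL = 5.349231 mg
Total = 8.653846 + 5.584615 + 5.349231 = 19.58769 mg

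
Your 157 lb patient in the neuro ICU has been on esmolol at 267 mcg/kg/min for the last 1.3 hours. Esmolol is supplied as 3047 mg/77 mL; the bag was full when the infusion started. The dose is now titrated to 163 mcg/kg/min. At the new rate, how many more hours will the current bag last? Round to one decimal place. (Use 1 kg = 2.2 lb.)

Initial rate:
Weight = 157 lb ÷ 2.2 lb/kg = 71.36364 kg
Dose = 267 mcg/kg/min × 71.36364 kg = 19054.09 mcg/min
19054.09 mcg/min × 60 min/hr = 1143245 mcg/hr
Concentration = 3047 mg ÷ 77 mL = 39.57143 mg/mL = 39571.43 mcg/mL
Rate = 1143245 mcg/hr ÷ 39571.43 mcg/mL = 28.89068 mL/hr
Volume infused so far = 28.89068 mL/hr × 1.3 hr = 37.55788 mL
Volume remaining = 77 − 37.55788 = 39.44212 mL
New rate:
Dose = 163 mcg/kg/min × 71.36364 kg = 11632.27 mcg/min
11632.27 mcg/min × 60 min/hr = 697936.4 mcg/hr
Rate = 697936.4 mcg/hr ÷ 39571.43 mcg/mL = 17.63738 mL/hr
Time remaining = 39.44212 mL ÷ 17.63738 mL/hr = 2.23628 hr

2.2 hours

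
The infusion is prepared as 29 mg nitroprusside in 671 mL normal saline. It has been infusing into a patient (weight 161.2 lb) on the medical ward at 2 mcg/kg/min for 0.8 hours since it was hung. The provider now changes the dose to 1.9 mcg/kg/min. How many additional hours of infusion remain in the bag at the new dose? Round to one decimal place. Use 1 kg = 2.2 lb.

Initial rate:
Weight = 161.2 lb ÷ 2.2 lb/kg = 73.27273 kg
Dose = 2 mcg/kg/min × 73.27273 kg = 146.5455 mcg/min
146.5455 mcg/min × 60 min/hr = 8792.727 mcg/hr
Concentration = 29 mg ÷ 671 mL = 0.04321908 mg/mL = 43.21908 mcg/mL
Rate = 8792.727 mcg/hr ÷ 43.21908 mcg/mL = 203.4455 mL/hr
Volume infused so far = 203.4455 mL/hr × 0.8 hr = 162.7564 mL
Volume remaining = 671 − 162.7564 = 508.2436 mL
New rate:
Dose = 1.9 mcg/kg/min × 73.27273 kg = 139.2182 mcg/min
139.2182 mcg/min × 60 min/hr = 8353.091 mcg/hr
Rate = 8353.091 mcg/hr ÷ 43.21908 mcg/mL = 193.2732 mL/hr
Time remaining = 508.2436 mL ÷ 193.2732 mL/hr = 2.629663 hr

2.6 hours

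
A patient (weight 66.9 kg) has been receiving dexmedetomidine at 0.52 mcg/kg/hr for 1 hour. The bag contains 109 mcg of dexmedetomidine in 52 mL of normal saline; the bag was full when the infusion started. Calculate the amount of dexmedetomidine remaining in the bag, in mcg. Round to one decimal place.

Dose = 0.52 mcg/kg/hr × 66.9 kg = 34.788 mcg/hr
Concentration = 109 mcg ÷ 52 mL = 2.096154 mcg/mL
Rate = 34.788 mcg/hr ÷ 2.096154 mcg/mL = 16.59611 mL/hr
Volume infused = 16.59611 mL/hr × 1 hr = 16.59611 mL
Volume remaining = 52 − 16.59611 = 35.40389 mL
Drug remaining = 35.40389 mL × 2.096154 mcg/mL = 74.212 mcg

74.2 mcg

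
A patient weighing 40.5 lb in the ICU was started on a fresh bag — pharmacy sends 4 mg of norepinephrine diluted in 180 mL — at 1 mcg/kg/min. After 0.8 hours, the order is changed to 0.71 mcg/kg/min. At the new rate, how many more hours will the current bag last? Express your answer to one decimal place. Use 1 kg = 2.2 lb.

4.0 hours

Initial rate:
Weight = 40.5 lb ÷ 2.2 lb/kg = 18.40909 kg
Dose = 1 mcg/kg/min × 18.40909 kg = 18.40909 mcg/min
18.40909 mcg/min × 60 min/hr = 1104.545 mcg/hr
Concentration = 4 mg ÷ 180 mL = 0.02222222 mg/mL = 22.22222 mcg/mL
Rate = 1104.545 mcg/hr ÷ 22.22222 mcg/mL = 49.70455 mL/hr
Volume infused so far = 49.70455 mL/hr × 0.8 hr = 39.76364 mL
Volume remaining = 180 − 39.76364 = 140.2364 mL
New rate:
Dose = 0.71 mcg/kg/min × 18.40909 kg = 13.07045 mcg/min
13.07045 mcg/min × 60 min/hr = 784.2273 mcg/hr
Rate = 784.2273 mcg/hr ÷ 22.22222 mcg/mL = 35.29023 mL/hr
Time remaining = 140.2364 mL ÷ 35.29023 mL/hr = 3.973802 hr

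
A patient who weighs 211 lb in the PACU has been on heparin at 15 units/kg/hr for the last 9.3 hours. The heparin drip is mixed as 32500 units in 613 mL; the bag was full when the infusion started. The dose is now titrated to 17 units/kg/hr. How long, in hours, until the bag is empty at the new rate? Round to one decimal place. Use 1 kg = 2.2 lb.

11.7 hours

Initial rate:
Weight = 211 lb ÷ 2.2 lb/kg = 95.90909 kg
Dose = 15 units/kg/hr × 95.90909 kg = 1438.636 units/hr
Concentration = 32500 units ÷ 613 mL = 53.01794 units/mL
Rate = 1438.636 units/hr ÷ 53.01794 units/mL = 27.1349 mL/hr
Volume infused so far = 27.1349 mL/hr × 9.3 hr = 252.3545 mL
Volume remaining = 613 − 252.3545 = 360.6455 mL
New rate:
Dose = 17 units/kg/hr × 95.90909 kg = 1630.455 units/hr
Rate = 1630.455 units/hr ÷ 53.01794 units/mL = 30.75288 mL/hr
Time remaining = 360.6455 mL ÷ 30.75288 mL/hr = 11.72721 hr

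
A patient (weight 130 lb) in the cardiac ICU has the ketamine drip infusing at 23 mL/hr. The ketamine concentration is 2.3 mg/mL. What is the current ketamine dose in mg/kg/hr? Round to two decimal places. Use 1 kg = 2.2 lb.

0.90 mg/kg/hr

Weight = 130 lb ÷ 2.2 lb/kg = 59.09091 kg
Drug rate = 23 mL/hr × 2.3 mg/mL = 52.9 mg/hr
52.9 mg/hr ÷ 59.09091 kg = 0.8952308 mg/kg/hr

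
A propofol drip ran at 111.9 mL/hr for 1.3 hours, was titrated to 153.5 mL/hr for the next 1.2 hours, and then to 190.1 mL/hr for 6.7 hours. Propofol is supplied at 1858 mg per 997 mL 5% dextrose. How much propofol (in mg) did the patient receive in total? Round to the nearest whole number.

2988 mg

Concentration = 1858 mg ÷ 997 mL = 1.863591 mg/mL
Stage 1: 111.9 mL/hr × 1.3 hr = 145.47 mL → 145.47 mL × 1.863591 mg/mL = 271.0965 mg
Stage 2: 153.5 mL/hr × 1.2 hr = 184.2 mL → 184.2 mL × 1.863591 mg/mL = 343.2734 mg
Stage 3: 190.1 mL/hr × 6.7 hr = 1273.67 mL → 1273.67 mL × 1.863591 mg/mL = 2373.6 mg
Total = 271.0965 + 343.2734 + 2373.6 = 2987.97 mg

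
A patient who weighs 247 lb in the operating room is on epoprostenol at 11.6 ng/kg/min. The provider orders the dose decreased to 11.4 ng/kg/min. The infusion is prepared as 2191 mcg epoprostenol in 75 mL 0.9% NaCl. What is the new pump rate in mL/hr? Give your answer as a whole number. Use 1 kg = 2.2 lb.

Weight = 247 lb ÷ 2.2 lb/kg = 112.2727 kg
Dose = 11.4 ng/kg/min × 112.2727 kg = 1279.909 ng/min
1279.909 ng/min × 60 min/hr = 76794.55 ng/hr
Concentration = 2191 mcg ÷ 75 mL = 29.21333 mcg/mL = 29213.33 ng/mL
Rate = 76794.55 ng/hr ÷ 29213.33 ng/mL = 2.62875 mL/hr

3 mL/hr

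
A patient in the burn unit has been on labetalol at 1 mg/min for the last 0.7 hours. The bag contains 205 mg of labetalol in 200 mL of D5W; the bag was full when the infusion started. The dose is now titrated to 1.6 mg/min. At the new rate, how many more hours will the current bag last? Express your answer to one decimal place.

Initial rate:
1 mg/min × 60 min/hr = 60 mg/hr
Concentration = 205 mg ÷ 200 mL = 1.025 mg/mL
Rate = 60 mg/hr ÷ 1.025 mg/mL = 58.53659 mL/hr
Volume infused so far = 58.53659 mL/hr × 0.7 hr = 40.97561 mL
Volume remaining = 200 − 40.97561 = 159.0244 mL
New rate:
1.6 mg/min × 60 min/hr = 96 mg/hr
Rate = 96 mg/hr ÷ 1.025 mg/mL = 93.65854 mL/hr
Time remaining = 159.0244 mL ÷ 93.65854 mL/hr = 1.697917 hr

1.7 hours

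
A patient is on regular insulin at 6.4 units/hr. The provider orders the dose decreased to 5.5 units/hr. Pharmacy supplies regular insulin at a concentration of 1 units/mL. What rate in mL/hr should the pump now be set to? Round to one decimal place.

5.5 mL/hr

Rate = 5.5 units/hr ÷ 1 units/mL = 5.5 mL/hr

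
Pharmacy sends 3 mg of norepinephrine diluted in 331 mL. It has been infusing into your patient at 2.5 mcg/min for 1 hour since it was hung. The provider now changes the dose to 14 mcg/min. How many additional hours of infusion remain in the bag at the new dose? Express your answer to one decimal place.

Initial rate:
2.5 mcg/min × 60 min/hr = 150 mcg/hr
Concentration = 3 mg ÷ 331 mL = 0.009063444 mg/mL = 9.063444 mcg/mL
Rate = 150 mcg/hr ÷ 9.063444 mcg/mL = 16.55 mL/hr
Volume infused so far = 16.55 mL/hr × 1 hr = 16.55 mL
Volume remaining = 331 − 16.55 = 314.45 mL
New rate:
14 mcg/min × 60 min/hr = 840 mcg/hr
Rate = 840 mcg/hr ÷ 9.063444 mcg/mL = 92.68 mL/hr
Time remaining = 314.45 mL ÷ 92.68 mL/hr = 3.392857 hr

3.4 hours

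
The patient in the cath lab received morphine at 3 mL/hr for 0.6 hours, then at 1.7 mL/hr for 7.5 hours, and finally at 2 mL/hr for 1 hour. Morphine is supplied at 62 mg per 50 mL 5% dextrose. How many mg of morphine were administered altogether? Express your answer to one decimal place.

Concentration = 62 mg ÷ 50 mL = 1.24 mg/mL
Stage 1: 3 mL/hr × 0.6 hr = 1.8 mL → 1.8 mL × 1.24 mg/mL = 2.232 mg
Stage 2: 1.7 mL/hr × 7.5 hr = 12.75 mL → 12.75 mL × 1.24 mg/mL = 15.81 mg
Stage 3: 2 mL/hr × 1 hr = 2 mL → 2 mL × 1.24 mg/mL = 2.48 mg
Total = 2.232 + 15.81 + 2.48 = 20.522 mg

20.5 mg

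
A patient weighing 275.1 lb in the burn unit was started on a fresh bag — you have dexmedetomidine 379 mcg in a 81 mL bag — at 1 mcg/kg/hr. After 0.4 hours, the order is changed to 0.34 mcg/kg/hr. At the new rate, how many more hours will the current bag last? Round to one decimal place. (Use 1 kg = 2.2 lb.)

7.7 hours

Initial rate:
Weight = 275.1 lb ÷ 2.2 lb/kg = 125.0455 kg
Dose = 1 mcg/kg/hr × 125.0455 kg = 125.0455 mcg/hr
Concentration = 379 mcg ÷ 81 mL = 4.679012 mcg/mL
Rate = 125.0455 mcg/hr ÷ 4.679012 mcg/mL = 26.72475 mL/hr
Volume infused so far = 26.72475 mL/hr × 0.4 hr = 10.6899 mL
Volume remaining = 81 − 10.6899 = 70.3101 mL
New rate:
Dose = 0.34 mcg/kg/hr × 125.0455 kg = 42.51545 mcg/hr
Rate = 42.51545 mcg/hr ÷ 4.679012 mcg/mL = 9.086416 mL/hr
Time remaining = 70.3101 mL ÷ 9.086416 mL/hr = 7.737935 hr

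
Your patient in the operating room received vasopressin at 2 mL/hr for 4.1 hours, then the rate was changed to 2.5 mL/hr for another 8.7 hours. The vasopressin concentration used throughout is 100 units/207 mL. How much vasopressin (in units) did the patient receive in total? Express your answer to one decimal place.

Concentration = 100 units ÷ 207 mL = 0.4830918 units/mL
Stage 1: 2 mL/hr × 4.1 hr = 8.2 mL → 8.2 mL × 0.4830918 units/mL = 3.961353 units
Stage 2: 2.5 mL/hr × 8.7 hr = 21.75 mL → 21.75 mL × 0.4830918 units/mL = 10.50725 units
Total = 3.961353 + 10.50725 = 14.4686 units

14.5 units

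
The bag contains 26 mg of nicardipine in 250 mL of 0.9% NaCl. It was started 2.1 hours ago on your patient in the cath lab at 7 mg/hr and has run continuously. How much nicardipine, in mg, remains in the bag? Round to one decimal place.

11.3 mg

Concentration = 26 mg ÷ 250 mL = 0.104 mg/mL
Rate = 7 mg/hr ÷ 0.104 mg/mL = 67.30769 mL/hr
Volume infused = 67.30769 mL/hr × 2.1 hr = 141.3462 mL
Volume remaining = 250 − 141.3462 = 108.6538 mL
Drug remaining = 108.6538 mL × 0.104 mg/mL = 11.3 mg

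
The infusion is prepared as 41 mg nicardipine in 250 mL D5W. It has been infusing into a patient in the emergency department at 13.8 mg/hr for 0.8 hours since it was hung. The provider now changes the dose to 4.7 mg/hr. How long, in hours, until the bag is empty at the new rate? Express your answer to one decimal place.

Initial rate:
Concentration = 41 mg ÷ 250 mL = 0.164 mg/mL
Rate = 13.8 mg/hr ÷ 0.164 mg/mL = 84.14634 mL/hr
Volume infused so far = 84.14634 mL/hr × 0.8 hr = 67.31707 mL
Volume remaining = 250 − 67.31707 = 182.6829 mL
New rate:
Rate = 4.7 mg/hr ÷ 0.164 mg/mL = 28.65854 mL/hr
Time remaining = 182.6829 mL ÷ 28.65854 mL/hr = 6.374468 hr

6.4 hours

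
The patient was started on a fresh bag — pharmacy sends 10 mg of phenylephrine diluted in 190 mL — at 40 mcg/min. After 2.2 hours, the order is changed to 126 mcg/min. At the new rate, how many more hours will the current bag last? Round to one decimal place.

Initial rate:
40 mcg/min × 60 min/hr = 2400 mcg/hr
Concentration = 10 mg ÷ 190 mL = 0.05263158 mg/mL = 52.63158 mcg/mL
Rate = 2400 mcg/hr ÷ 52.63158 mcg/mL = 45.6 mL/hr
Volume infused so far = 45.6 mL/hr × 2.2 hr = 100.32 mL
Volume remaining = 190 − 100.32 = 89.68 mL
New rate:
126 mcg/min × 60 min/hr = 7560 mcg/hr
Rate = 7560 mcg/hr ÷ 52.63158 mcg/mL = 143.64 mL/hr
Time remaining = 89.68 mL ÷ 143.64 mL/hr = 0.6243386 hr

0.6 hours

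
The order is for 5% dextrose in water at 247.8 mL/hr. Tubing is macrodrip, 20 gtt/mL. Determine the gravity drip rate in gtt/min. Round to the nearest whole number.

247.8 mL/hr ÷ 60 min/hr = 4.13 mL/min
4.13 mL/min × 20 gtt/mL = 82.6 gtt/min

83 gtt/min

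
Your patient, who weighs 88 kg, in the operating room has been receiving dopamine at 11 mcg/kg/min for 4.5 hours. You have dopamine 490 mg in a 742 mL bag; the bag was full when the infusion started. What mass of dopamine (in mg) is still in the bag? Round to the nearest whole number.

229 mg

Dose = 11 mcg/kg/min × 88 kg = 968 mcg/min
968 mcg/min × 60 min/hr = 58080 mcg/hr
Concentration = 490 mg ÷ 742 mL = 0.6603774 mg/mL = 660.3774 mcg/mL
Rate = 58080 mcg/hr ÷ 660.3774 mcg/mL = 87.94971 mL/hr
Volume infused = 87.94971 mL/hr × 4.5 hr = 395.7737 mL
Volume remaining = 742 − 395.7737 = 346.2263 mL
Drug remaining = 346.2263 mL × 660.3774 mcg/mL = 228640 mcg = 228.64 mg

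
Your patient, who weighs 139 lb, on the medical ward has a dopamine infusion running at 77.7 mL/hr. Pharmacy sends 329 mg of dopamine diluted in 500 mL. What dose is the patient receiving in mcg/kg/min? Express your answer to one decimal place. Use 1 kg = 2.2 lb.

Weight = 139 lb ÷ 2.2 lb/kg = 63.18182 kg
Concentration = 329 mg ÷ 500 mL = 0.658 mg/mL = 658 mcg/mL
Drug rate = 77.7 mL/hr × 658 mcg/mL = 51126.6 mcg/hr
51126.6 mcg/hr ÷ 60 min/hr = 852.11 mcg/min
852.11 mcg/min ÷ 63.18182 kg = 13.48663 mcg/kg/min

13.5 mcg/kg/min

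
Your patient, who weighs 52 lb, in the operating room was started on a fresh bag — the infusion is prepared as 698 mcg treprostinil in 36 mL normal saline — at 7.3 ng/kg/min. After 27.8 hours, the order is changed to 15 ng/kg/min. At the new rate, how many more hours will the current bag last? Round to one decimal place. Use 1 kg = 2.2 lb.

Initial rate:
Weight = 52 lb ÷ 2.2 lb/kg = 23.63636 kg
Dose = 7.3 ng/kg/min × 23.63636 kg = 172.5455 ng/min
172.5455 ng/min × 60 min/hr = 10352.73 ng/hr
Concentration = 698 mcg ÷ 36 mL = 19.38889 mcg/mL = 19388.89 ng/mL
Rate = 10352.73 ng/hr ÷ 19388.89 ng/mL = 0.5339515 mL/hr
Volume infused so far = 0.5339515 mL/hr × 27.8 hr = 14.84385 mL
Volume remaining = 36 − 14.84385 = 21.15615 mL
New rate:
Dose = 15 ng/kg/min × 23.63636 kg = 354.5455 ng/min
354.5455 ng/min × 60 min/hr = 21272.73 ng/hr
Rate = 21272.73 ng/hr ÷ 19388.89 ng/mL = 1.097161 mL/hr
Time remaining = 21.15615 mL ÷ 1.097161 mL/hr = 19.28263 hr

19.3 hours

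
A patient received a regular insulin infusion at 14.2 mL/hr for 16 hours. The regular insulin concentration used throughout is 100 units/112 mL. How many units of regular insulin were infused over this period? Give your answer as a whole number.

203 units

Concentration = 100 units ÷ 112 mL = 0.8928571 units/mL
Drug rate = 14.2 mL/hr × 0.8928571 units/mL = 12.67857 units/hr
Total = 12.67857 units/hr × 16 hr = 202.8571 units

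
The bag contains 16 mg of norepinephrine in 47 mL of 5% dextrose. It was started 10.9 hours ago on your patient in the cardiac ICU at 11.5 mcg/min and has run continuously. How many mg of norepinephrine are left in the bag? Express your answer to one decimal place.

8.5 mg

11.5 mcg/min × 60 min/hr = 690 mcg/hr
Concentration = 16 mg ÷ 47 mL = 0.3404255 mg/mL = 340.4255 mcg/mL
Rate = 690 mcg/hr ÷ 340.4255 mcg/mL = 2.026875 mL/hr
Volume infused = 2.026875 mL/hr × 10.9 hr = 22.09294 mL
Volume remaining = 47 − 22.09294 = 24.90706 mL
Drug remaining = 24.90706 mL × 340.4255 mcg/mL = 8479 mcg = 8.479 mg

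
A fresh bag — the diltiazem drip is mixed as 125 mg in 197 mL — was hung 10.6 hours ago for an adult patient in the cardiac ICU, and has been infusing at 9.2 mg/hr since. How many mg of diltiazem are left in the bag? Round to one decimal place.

Concentration = 125 mg ÷ 197 mL = 0.6345178 mg/mL
Rate = 9.2 mg/hr ÷ 0.6345178 mg/mL = 14.4992 mL/hr
Volume infused = 14.4992 mL/hr × 10.6 hr = 153.6915 mL
Volume remaining = 197 − 153.6915 = 43.30848 mL
Drug remaining = 43.30848 mL × 0.6345178 mg/mL = 27.48 mg

27.5 mg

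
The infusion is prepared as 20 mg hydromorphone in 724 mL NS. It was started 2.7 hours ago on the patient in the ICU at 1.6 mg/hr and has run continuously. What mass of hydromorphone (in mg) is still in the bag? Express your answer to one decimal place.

Concentration = 20 mg ÷ 724 mL = 0.02762431 mg/mL
Rate = 1.6 mg/hr ÷ 0.02762431 mg/mL = 57.92 mL/hr
Volume infused = 57.92 mL/hr × 2.7 hr = 156.384 mL
Volume remaining = 724 − 156.384 = 567.616 mL
Drug remaining = 567.616 mL × 0.02762431 mg/mL = 15.68 mg

15.7 mg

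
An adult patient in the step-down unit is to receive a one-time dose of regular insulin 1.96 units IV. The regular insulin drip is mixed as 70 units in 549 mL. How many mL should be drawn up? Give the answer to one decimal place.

Concentration = 70 units ÷ 549 mL = 0.1275046 units/mL
Volume = 1.96 units ÷ 0.1275046 units/mL = 15.372 mL

15.4 mL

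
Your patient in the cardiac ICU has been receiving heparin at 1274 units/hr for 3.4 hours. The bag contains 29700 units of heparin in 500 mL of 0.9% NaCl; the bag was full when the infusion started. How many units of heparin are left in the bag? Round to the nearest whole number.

Concentration = 29700 units ÷ 500 mL = 59.4 units/mL
Rate = 1274 units/hr ÷ 59.4 units/mL = 21.44781 mL/hr
Volume infused = 21.44781 mL/hr × 3.4 hr = 72.92256 mL
Volume remaining = 500 − 72.92256 = 427.0774 mL
Drug remaining = 427.0774 mL × 59.4 units/mL = 25368.4 units

25368 units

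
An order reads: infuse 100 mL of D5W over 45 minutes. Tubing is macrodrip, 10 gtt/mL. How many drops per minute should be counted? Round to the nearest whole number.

22 gtt/min

100 mL ÷ (45 min) = 2.222222 mL/min
2.222222 mL/min × 10 gtt/mL = 22.22222 gtt/min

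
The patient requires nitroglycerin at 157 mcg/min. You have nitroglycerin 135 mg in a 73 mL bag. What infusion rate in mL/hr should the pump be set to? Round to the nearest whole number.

157 mcg/min × 60 min/hr = 9420 mcg/hr
Concentration = 135 mg ÷ 73 mL = 1.849315 mg/mL = 1849.315 mcg/mL
Rate = 9420 mcg/hr ÷ 1849.315 mcg/mL = 5.093778 mL/hr

5 mL/hr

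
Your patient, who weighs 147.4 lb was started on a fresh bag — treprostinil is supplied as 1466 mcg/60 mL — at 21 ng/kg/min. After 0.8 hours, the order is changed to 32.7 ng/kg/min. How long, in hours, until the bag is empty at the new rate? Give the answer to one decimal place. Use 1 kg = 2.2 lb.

10.6 hours

Initial rate:
Weight = 147.4 lb ÷ 2.2 lb/kg = 67 kg
Dose = 21 ng/kg/min × 67 kg = 1407 ng/min
1407 ng/min × 60 min/hr = 84420 ng/hr
Concentration = 1466 mcg ÷ 60 mL = 24.43333 mcg/mL = 24433.33 ng/mL
Rate = 84420 ng/hr ÷ 24433.33 ng/mL = 3.455116 mL/hr
Volume infused so far = 3.455116 mL/hr × 0.8 hr = 2.764093 mL
Volume remaining = 60 − 2.764093 = 57.23591 mL
New rate:
Dose = 32.7 ng/kg/min × 67 kg = 2190.9 ng/min
2190.9 ng/min × 60 min/hr = 131454 ng/hr
Rate = 131454 ng/hr ÷ 24433.33 ng/mL = 5.380109 mL/hr
Time remaining = 57.23591 mL ÷ 5.380109 mL/hr = 10.63843 hr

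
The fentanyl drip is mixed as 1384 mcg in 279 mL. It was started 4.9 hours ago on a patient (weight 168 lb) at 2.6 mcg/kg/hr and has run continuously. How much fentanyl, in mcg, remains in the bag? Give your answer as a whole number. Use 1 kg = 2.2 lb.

Weight = 168 lb ÷ 2.2 lb/kg = 76.36364 kg
Dose = 2.6 mcg/kg/hr × 76.36364 kg = 198.5455 mcg/hr
Concentration = 1384 mcg ÷ 279 mL = 4.960573 mcg/mL
Rate = 198.5455 mcg/hr ÷ 4.960573 mcg/mL = 40.0247 mL/hr
Volume infused = 40.0247 mL/hr × 4.9 hr = 196.121 mL
Volume remaining = 279 − 196.121 = 82.87898 mL
Drug remaining = 82.87898 mL × 4.960573 mcg/mL = 411.1273 mcg

411 mcg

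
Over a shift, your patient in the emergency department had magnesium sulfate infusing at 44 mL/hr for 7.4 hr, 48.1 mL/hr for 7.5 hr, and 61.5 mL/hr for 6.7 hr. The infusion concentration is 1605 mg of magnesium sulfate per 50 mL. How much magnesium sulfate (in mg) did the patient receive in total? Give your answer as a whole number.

35259 mg

Concentration = 1605 mg ÷ 50 mL = 32.1 mg/mL
Stage 1: 44 mL/hr × 7.4 hr = 325.6 mL → 325.6 mL × 32.1 mg/mL = 10451.76 mg
Stage 2: 48.1 mL/hr × 7.5 hr = 360.75 mL → 360.75 mL × 32.1 mg/mL = 11580.08 mg
Stage 3: 61.5 mL/hr × 6.7 hr = 412.05 mL → 412.05 mL × 32.1 mg/mL = 13226.81 mg
Total = 10451.76 + 11580.08 + 13226.81 = 35258.64 mg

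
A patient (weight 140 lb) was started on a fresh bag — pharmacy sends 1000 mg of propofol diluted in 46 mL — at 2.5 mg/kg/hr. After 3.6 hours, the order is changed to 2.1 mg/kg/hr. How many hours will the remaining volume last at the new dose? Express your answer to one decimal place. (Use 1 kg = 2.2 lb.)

Initial rate:
Weight = 140 lb ÷ 2.2 lb/kg = 63.63636 kg
Dose = 2.5 mg/kg/hr × 63.63636 kg = 159.0909 mg/hr
Concentration = 1000 mg ÷ 46 mL = 21.73913 mg/mL
Rate = 159.0909 mg/hr ÷ 21.73913 mg/mL = 7.318182 mL/hr
Volume infused so far = 7.318182 mL/hr × 3.6 hr = 26.34545 mL
Volume remaining = 46 − 26.34545 = 19.65455 mL
New rate:
Dose = 2.1 mg/kg/hr × 63.63636 kg = 133.6364 mg/hr
Rate = 133.6364 mg/hr ÷ 21.73913 mg/mL = 6.147273 mL/hr
Time remaining = 19.65455 mL ÷ 6.147273 mL/hr = 3.197279 hr

3.2 hours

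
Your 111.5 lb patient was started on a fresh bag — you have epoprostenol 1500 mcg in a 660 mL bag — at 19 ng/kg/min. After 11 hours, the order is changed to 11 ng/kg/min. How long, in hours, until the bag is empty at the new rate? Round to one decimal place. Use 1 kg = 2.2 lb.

25.8 hours

Initial rate:
Weight = 111.5 lb ÷ 2.2 lb/kg = 50.68182 kg
Dose = 19 ng/kg/min × 50.68182 kg = 962.9545 ng/min
962.9545 ng/min × 60 min/hr = 57777.27 ng/hr
Concentration = 1500 mcg ÷ 660 mL = 2.272727 mcg/mL = 2272.727 ng/mL
Rate = 57777.27 ng/hr ÷ 2272.727 ng/mL = 25.422 mL/hr
Volume infused so far = 25.422 mL/hr × 11 hr = 279.642 mL
Volume remaining = 660 − 279.642 = 380.358 mL
New rate:
Dose = 11 ng/kg/min × 50.68182 kg = 557.5 ng/min
557.5 ng/min × 60 min/hr = 33450 ng/hr
Rate = 33450 ng/hr ÷ 2272.727 ng/mL = 14.718 mL/hr
Time remaining = 380.358 mL ÷ 14.718 mL/hr = 25.84305 hr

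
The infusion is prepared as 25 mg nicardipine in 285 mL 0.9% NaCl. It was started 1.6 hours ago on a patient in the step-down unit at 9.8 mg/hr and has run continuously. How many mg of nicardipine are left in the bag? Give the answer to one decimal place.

9.3 mg

Concentration = 25 mg ÷ 285 mL = 0.0877193 mg/mL
Rate = 9.8 mg/hr ÷ 0.0877193 mg/mL = 111.72 mL/hr
Volume infused = 111.72 mL/hr × 1.6 hr = 178.752 mL
Volume remaining = 285 − 178.752 = 106.248 mL
Drug remaining = 106.248 mL × 0.0877193 mg/mL = 9.32 mg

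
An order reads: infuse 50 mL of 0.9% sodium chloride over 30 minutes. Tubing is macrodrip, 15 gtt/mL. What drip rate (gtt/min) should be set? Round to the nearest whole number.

50 mL ÷ (30 min) = 1.666667 mL/min
1.666667 mL/min × 15 gtt/mL = 25 gtt/min

25 gtt/min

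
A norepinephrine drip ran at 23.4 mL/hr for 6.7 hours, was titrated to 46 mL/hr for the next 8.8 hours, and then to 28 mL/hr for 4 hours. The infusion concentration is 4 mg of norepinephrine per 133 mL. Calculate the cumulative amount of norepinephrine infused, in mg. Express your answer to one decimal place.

20.3 mg

Concentration = 4 mg ÷ 133 mL = 0.03007519 mg/mL
Stage 1: 23.4 mL/hr × 6.7 hr = 156.78 mL → 156.78 mL × 0.03007519 mg/mL = 4.715188 mg
Stage 2: 46 mL/hr × 8.8 hr = 404.8 mL → 404.8 mL × 0.03007519 mg/mL = 12.17444 mg
Stage 3: 28 mL/hr × 4 hr = 112 mL → 112 mL × 0.03007519 mg/mL = 3.368421 mg
Total = 4.715188 + 12.17444 + 3.368421 = 20.25805 mg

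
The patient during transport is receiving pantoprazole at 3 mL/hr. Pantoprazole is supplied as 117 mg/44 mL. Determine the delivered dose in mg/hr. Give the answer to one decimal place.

8.0 mg/hr

Concentration = 117 mg ÷ 44 mL = 2.659091 mg/mL
Drug rate = 3 mL/hr × 2.659091 mg/mL = 7.977273 mg/hr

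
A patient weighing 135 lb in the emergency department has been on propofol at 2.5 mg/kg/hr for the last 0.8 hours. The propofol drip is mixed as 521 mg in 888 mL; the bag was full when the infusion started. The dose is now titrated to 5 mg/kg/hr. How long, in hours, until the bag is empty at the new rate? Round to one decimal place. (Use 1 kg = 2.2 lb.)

Initial rate:
Weight = 135 lb ÷ 2.2 lb/kg = 61.36364 kg
Dose = 2.5 mg/kg/hr × 61.36364 kg = 153.4091 mg/hr
Concentration = 521 mg ÷ 888 mL = 0.5867117 mg/mL
Rate = 153.4091 mg/hr ÷ 0.5867117 mg/mL = 261.4727 mL/hr
Volume infused so far = 261.4727 mL/hr × 0.8 hr = 209.1782 mL
Volume remaining = 888 − 209.1782 = 678.8218 mL
New rate:
Dose = 5 mg/kg/hr × 61.36364 kg = 306.8182 mg/hr
Rate = 306.8182 mg/hr ÷ 0.5867117 mg/mL = 522.9454 mL/hr
Time remaining = 678.8218 mL ÷ 522.9454 mL/hr = 1.298074 hr

1.3 hours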